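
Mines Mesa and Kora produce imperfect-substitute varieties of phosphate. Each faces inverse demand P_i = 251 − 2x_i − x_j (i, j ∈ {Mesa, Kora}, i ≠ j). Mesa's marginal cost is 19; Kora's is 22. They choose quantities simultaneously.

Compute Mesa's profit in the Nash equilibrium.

4343.12

Mine Mesa's profit: π = x_{Mesa}(251 − 2x_{Mesa} − x_{Kora}) − 19x_{Mesa}.
∂π/∂x_{Mesa} = 232 − 4x_{Mesa} − x_{Kora} = 0 ⇒ x_{Mesa} = 58 − 0.25x_{Kora}.
Similarly x_{Kora} = 57.25 − 0.25x_{Mesa}.
Solving the two reaction functions simultaneously: (1 − (−0.25)(−0.25))x_{Mesa} = 58 − 0.25·57.25, so 0.9375x_{Mesa} = 43.6875 and x_{Mesa} = 46.6.
Then x_{Kora} = 57.25 − 0.25·46.6 = 45.6.
P_{Mesa} = 251 − 2·46.6 − 45.6 = 112.2.
Profit = (112.2 − 19)·46.6 = 4343.12.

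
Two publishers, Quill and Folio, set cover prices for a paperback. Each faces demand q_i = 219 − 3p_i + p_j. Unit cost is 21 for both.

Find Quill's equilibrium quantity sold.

106.2

Quill's profit: π = (p_{Quill} − 21)(219 − 3p_{Quill} + p_{Folio}).
∂π/∂p_{Quill} = 282 − 6p_{Quill} + p_{Folio} = 0 ⇒ p_{Quill} = 47 + (1/6)p_{Folio}.
The game is symmetric, so in equilibrium p_{Folio} = p_{Quill}: the reaction function gives (5/6)p_{Quill} = 47, hence p_{Quill} = 56.4.
q_{Quill} = 219 − 3·56.4 + 56.4 = 106.2.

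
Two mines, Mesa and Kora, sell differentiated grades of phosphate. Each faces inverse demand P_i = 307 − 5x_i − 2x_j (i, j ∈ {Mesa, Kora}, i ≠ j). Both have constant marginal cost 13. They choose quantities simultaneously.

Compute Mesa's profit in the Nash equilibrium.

Mine Mesa's profit: π = x_{Mesa}(307 − 5x_{Mesa} − 2x_{Kora}) − 13x_{Mesa}.
∂π/∂x_{Mesa} = 294 − 10x_{Mesa} − 2x_{Kora} = 0 ⇒ x_{Mesa} = 29.4 − 0.2x_{Kora}.
By symmetry x_{Kora} = x_{Mesa}; substituting into the reaction function, 1.2x_{Mesa} = 29.4 and x_{Mesa} = 24.5.
P_{Mesa} = 307 − 5·24.5 − 2·24.5 = 135.5.
Profit = (135.5 − 13)·24.5 = 3001.25.

3001.25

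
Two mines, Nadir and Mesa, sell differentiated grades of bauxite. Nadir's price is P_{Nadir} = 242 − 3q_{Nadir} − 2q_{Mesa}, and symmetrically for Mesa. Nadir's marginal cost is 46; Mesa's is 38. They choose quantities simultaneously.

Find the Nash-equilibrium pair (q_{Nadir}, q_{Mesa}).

Mine Nadir's profit: π = q_{Nadir}(242 − 3q_{Nadir} − 2q_{Mesa}) − 46q_{Nadir}.
∂π/∂q_{Nadir} = 196 − 6q_{Nadir} − 2q_{Mesa} = 0 ⇒ q_{Nadir} = 98/3 − (1/3)q_{Mesa}.
Similarly q_{Mesa} = 34 − (1/3)q_{Nadir}.
Solving the two reaction functions simultaneously: (1 − (−1/3)(−1/3))q_{Nadir} = 98/3 − (1/3)·34, so (8/9)q_{Nadir} = 64/3 and q_{Nadir} = 24.
Then q_{Mesa} = 34 − (1/3)·24 = 26.

24, 26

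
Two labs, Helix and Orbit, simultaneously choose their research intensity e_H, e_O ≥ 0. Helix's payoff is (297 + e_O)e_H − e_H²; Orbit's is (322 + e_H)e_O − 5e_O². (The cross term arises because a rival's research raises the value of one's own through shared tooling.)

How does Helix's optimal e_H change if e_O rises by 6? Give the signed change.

3

Expanding Helix's payoff: 297e_H + e_Oe_H − e_H².
∂π/∂e_H = 297 + e_O − 2e_H = 0, so e_H = 148.5 + 0.5e_O.
The reaction-function slope is 0.5, so a 6-unit rise in e_O moves e_H by 0.5 × 6 = 3. Helix's best response rises — the actions are strategic complements.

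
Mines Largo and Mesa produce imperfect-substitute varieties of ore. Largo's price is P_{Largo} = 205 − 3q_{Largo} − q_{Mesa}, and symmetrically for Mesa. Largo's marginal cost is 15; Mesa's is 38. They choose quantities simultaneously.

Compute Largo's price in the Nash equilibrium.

98.4

Mine Largo's profit: π = q_{Largo}(205 − 3q_{Largo} − q_{Mesa}) − 15q_{Largo}.
∂π/∂q_{Largo} = 190 − 6q_{Largo} − q_{Mesa} = 0 ⇒ q_{Largo} = 95/3 − (1/6)q_{Mesa}.
Similarly q_{Mesa} = 167/6 − (1/6)q_{Largo}.
Plugging q_{Mesa} into Largo's best response: q_{Largo} = 95/3 − (1/6)(167/6 − (1/6)q_{Largo}) ⇒ (35/36)q_{Largo} = 973/36, so q_{Largo} = 27.8.
Then q_{Mesa} = 167/6 − (1/6)·27.8 = 23.2.
P_{Largo} = 205 − 3·27.8 − 23.2 = 98.4.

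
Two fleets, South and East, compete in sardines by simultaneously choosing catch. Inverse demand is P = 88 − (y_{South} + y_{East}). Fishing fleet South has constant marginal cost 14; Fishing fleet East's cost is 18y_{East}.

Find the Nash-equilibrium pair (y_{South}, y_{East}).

26, 22

Fishing fleet South's profit: π = y_{South}(88 − (y_{South} + y_{East})) − 14y_{South}.
∂π/∂y_{South} = 74 − 2y_{South} − y_{East} = 0, so y_{South} = 37 − 0.5y_{East}.
By the same steps for East: y_{East} = 35 − 0.5y_{South}.
Substituting the second reaction function into the first: y_{South} = 37 − 0.5(35 − 0.5y_{South}), which gives 0.75y_{South} = 19.5 ⇒ y_{South} = 26.
Then y_{East} = 35 − 0.5·26 = 22.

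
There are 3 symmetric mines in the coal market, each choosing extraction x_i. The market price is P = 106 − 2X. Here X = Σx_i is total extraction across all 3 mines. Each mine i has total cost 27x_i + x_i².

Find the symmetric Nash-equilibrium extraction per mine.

7.9

A representative mine's profit is π_i = x_i(106 − 2X) − 27x_i − x_i², with X = x_i + Σ_{j≠i} x_j.
First-order condition: 79 − 6x_i − 2Σ_{j≠i} x_j = 0.
In a symmetric equilibrium every mine chooses the same x, so Σ_{j≠i} x_j = 2x. The condition becomes 79 − 10x = 0, giving x = 79/10 = 7.9.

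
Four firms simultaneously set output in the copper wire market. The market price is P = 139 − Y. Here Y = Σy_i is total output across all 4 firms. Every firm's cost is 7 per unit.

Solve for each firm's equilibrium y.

A representative firm's profit is π_i = y_i(139 − Y) − 7y_i, with Y = y_i + Σ_{j≠i} y_j.
First-order condition: 132 − 2y_i − Σ_{j≠i} y_j = 0.
In a symmetric equilibrium every firm chooses the same y, so Σ_{j≠i} y_j = 3y. The condition becomes 132 − 5y = 0, giving y = 132/5 = 26.4.

26.4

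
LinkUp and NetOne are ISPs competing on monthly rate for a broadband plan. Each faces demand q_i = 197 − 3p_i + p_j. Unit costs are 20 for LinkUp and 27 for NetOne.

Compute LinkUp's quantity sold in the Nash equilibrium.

96

LinkUp's profit: π = (p_{LinkUp} − 20)(197 − 3p_{LinkUp} + p_{NetOne}).
∂π/∂p_{LinkUp} = 257 − 6p_{LinkUp} + p_{NetOne} = 0 ⇒ p_{LinkUp} = 257/6 + (1/6)p_{NetOne}.
Similarly p_{NetOne} = 139/3 + (1/6)p_{LinkUp}.
Plugging p_{NetOne} into LinkUp's best response: p_{LinkUp} = 257/6 + (1/6)(139/3 + (1/6)p_{LinkUp}) ⇒ (35/36)p_{LinkUp} = 455/9, so p_{LinkUp} = 52.
Then p_{NetOne} = 139/3 + (1/6)·52 = 55.
q_{LinkUp} = 197 − 3·52 + 55 = 96.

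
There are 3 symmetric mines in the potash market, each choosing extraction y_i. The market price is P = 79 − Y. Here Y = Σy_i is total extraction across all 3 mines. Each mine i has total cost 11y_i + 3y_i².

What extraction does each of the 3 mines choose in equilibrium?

6.8

A representative mine's profit is π_i = y_i(79 − Y) − 11y_i − 3y_i², with Y = y_i + Σ_{j≠i} y_j.
First-order condition: 68 − 8y_i − Σ_{j≠i} y_j = 0.
With identical mines, set every y_j = y: then 68 − 8y − 2y = 0, i.e. y = 68/10 = 6.8.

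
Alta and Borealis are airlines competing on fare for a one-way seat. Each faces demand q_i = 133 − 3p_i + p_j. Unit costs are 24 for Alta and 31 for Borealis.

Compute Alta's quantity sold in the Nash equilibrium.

52.8

Alta's profit: π = (p_{Alta} − 24)(133 − 3p_{Alta} + p_{Borealis}).
∂π/∂p_{Alta} = 205 − 6p_{Alta} + p_{Borealis} = 0 ⇒ p_{Alta} = 205/6 + (1/6)p_{Borealis}.
Similarly p_{Borealis} = 113/3 + (1/6)p_{Alta}.
Substituting the second reaction function into the first: p_{Alta} = 205/6 + (1/6)(113/3 + (1/6)p_{Alta}), which gives (35/36)p_{Alta} = 364/9 ⇒ p_{Alta} = 41.6.
Then p_{Borealis} = 113/3 + (1/6)·41.6 = 44.6.
q_{Alta} = 133 − 3·41.6 + 44.6 = 52.8.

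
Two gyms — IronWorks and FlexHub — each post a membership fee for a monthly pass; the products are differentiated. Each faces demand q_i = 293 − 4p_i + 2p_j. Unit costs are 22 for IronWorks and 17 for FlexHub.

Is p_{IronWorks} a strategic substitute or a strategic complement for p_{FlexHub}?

IronWorks's profit: π = (p_{IronWorks} − 22)(293 − 4p_{IronWorks} + 2p_{FlexHub}).
∂π/∂p_{IronWorks} = 381 − 8p_{IronWorks} + 2p_{FlexHub} = 0 ⇒ p_{IronWorks} = 47.625 + 0.25p_{FlexHub}.
The best-response slope dp_{IronWorks}/dp_{FlexHub} = 0.25 > 0: the reaction function is upward-sloping, so the choices are strategic complements.

strategic complements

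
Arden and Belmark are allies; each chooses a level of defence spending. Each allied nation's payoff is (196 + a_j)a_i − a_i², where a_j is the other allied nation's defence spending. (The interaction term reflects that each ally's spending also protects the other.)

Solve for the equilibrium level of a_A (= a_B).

Arden's payoff is (196 + a_B)a_A − a_A².
∂π/∂a_A = 196 + a_B − 2a_A = 0, so a_A = 98 + 0.5a_B.
The game is symmetric, so in equilibrium a_B = a_A: the reaction function gives 0.5a_A = 98, hence a_A = 196.

196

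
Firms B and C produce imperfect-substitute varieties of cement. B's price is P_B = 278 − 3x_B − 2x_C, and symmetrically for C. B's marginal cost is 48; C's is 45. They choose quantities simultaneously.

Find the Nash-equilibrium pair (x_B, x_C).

28.5625, 29.3125

Firm B's profit: π = x_B(278 − 3x_B − 2x_C) − 48x_B.
∂π/∂x_B = 230 − 6x_B − 2x_C = 0 ⇒ x_B = 115/3 − (1/3)x_C.
Similarly x_C = 233/6 − (1/3)x_B.
Plugging x_C into B's best response: x_B = 115/3 − (1/3)(233/6 − (1/3)x_B) ⇒ (8/9)x_B = 457/18, so x_B = 28.5625.
Then x_C = 233/6 − (1/3)·28.5625 = 29.3125.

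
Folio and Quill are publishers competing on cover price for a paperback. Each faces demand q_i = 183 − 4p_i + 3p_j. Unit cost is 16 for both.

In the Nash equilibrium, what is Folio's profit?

4462.24

Folio's profit: π = (p_{Folio} − 16)(183 − 4p_{Folio} + 3p_{Quill}).
∂π/∂p_{Folio} = 247 − 8p_{Folio} + 3p_{Quill} = 0 ⇒ p_{Folio} = 30.875 + 0.375p_{Quill}.
By symmetry p_{Quill} = p_{Folio}; substituting into the reaction function, 0.625p_{Folio} = 30.875 and p_{Folio} = 49.4.
q_{Folio} = 183 − 4·49.4 + 3·49.4 = 133.6.
Profit = (49.4 − 16)·133.6 = 4462.24.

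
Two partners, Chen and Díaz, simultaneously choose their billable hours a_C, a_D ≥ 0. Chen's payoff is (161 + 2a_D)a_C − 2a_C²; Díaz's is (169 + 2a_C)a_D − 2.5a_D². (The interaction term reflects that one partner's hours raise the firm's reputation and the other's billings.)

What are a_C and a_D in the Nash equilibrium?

Expanding Chen's payoff: 161a_C + 2a_Da_C − 2a_C².
∂π/∂a_C = 161 + 2a_D − 4a_C = 0, so a_C = 40.25 + 0.5a_D.
Likewise for Díaz: a_D = 33.8 + 0.4a_C.
Plugging a_D into Chen's best response: a_C = 40.25 + 0.5(33.8 + 0.4a_C) ⇒ 0.8a_C = 57.15, so a_C = 71.4375.
Then a_D = 33.8 + 0.4·71.4375 = 62.375.

71.4375, 62.375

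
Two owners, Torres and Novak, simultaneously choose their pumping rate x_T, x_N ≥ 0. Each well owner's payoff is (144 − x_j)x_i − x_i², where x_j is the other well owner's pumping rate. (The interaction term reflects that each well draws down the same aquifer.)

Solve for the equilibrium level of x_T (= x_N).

Torres's payoff is (144 − x_N)x_T − x_T².
∂π/∂x_T = 144 − x_N − 2x_T = 0, so x_T = 72 − 0.5x_N.
By symmetry x_N = x_T; substituting into the reaction function, 1.5x_T = 72 and x_T = 48.

48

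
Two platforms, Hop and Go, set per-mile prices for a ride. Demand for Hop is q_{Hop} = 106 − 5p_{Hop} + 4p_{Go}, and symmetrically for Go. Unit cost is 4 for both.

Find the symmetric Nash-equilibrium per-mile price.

21

Hop's profit: π = (p_{Hop} − 4)(106 − 5p_{Hop} + 4p_{Go}).
∂π/∂p_{Hop} = 126 − 10p_{Hop} + 4p_{Go} = 0 ⇒ p_{Hop} = 12.6 + 0.4p_{Go}.
By symmetry p_{Go} = p_{Hop}; substituting into the reaction function, 0.6p_{Hop} = 12.6 and p_{Hop} = 21.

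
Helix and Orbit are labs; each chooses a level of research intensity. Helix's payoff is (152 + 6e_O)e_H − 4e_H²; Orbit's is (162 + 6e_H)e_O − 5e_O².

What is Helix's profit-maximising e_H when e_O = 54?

59.5

Expanding Helix's payoff: 152e_H + 6e_Oe_H − 4e_H².
∂π/∂e_H = 152 + 6e_O − 8e_H = 0, so e_H = 19 + 0.75e_O.
At e_O = 54: e_H = 19 + 0.75·54 = 59.5.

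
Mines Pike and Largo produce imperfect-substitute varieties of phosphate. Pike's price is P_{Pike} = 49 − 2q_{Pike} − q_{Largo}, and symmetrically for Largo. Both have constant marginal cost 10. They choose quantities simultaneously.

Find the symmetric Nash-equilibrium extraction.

Mine Pike's profit: π = q_{Pike}(49 − 2q_{Pike} − q_{Largo}) − 10q_{Pike}.
∂π/∂q_{Pike} = 39 − 4q_{Pike} − q_{Largo} = 0 ⇒ q_{Pike} = 9.75 − 0.25q_{Largo}.
Setting q_{Pike} = q_{Largo} in the reaction function: q_{Pike} = 9.75 − 0.25q_{Pike}, so q_{Pike} = 9.75 / 1.25 = 7.8.

7.8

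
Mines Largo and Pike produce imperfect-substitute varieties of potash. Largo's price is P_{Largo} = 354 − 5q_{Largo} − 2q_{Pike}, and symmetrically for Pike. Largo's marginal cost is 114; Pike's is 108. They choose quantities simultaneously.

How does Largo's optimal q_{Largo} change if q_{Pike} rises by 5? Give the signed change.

-1

Mine Largo's profit: π = q_{Largo}(354 − 5q_{Largo} − 2q_{Pike}) − 114q_{Largo}.
∂π/∂q_{Largo} = 240 − 10q_{Largo} − 2q_{Pike} = 0 ⇒ q_{Largo} = 24 − 0.2q_{Pike}.
The reaction-function slope is −0.2, so a 5-unit rise in q_{Pike} moves q_{Largo} by −0.2 × 5 = −1. Largo's best response falls — the actions are strategic substitutes.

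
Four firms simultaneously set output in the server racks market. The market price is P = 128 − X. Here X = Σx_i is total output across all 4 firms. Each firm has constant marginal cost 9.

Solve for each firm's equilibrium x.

23.8

A representative firm's profit is π_i = x_i(128 − X) − 9x_i, with X = x_i + Σ_{j≠i} x_j.
First-order condition: 119 − 2x_i − Σ_{j≠i} x_j = 0.
With identical firms, set every x_j = x: then 119 − 2x − 3x = 0, i.e. x = 119/5 = 23.8.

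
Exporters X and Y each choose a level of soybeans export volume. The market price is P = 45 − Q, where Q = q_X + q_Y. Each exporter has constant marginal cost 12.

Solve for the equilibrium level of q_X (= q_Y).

Exporter X's profit: π = q_X(45 − (q_X + q_Y)) − 12q_X.
∂π/∂q_X = 33 − 2q_X − q_Y = 0, so q_X = 16.5 − 0.5q_Y.
By symmetry q_Y = q_X; substituting into the reaction function, 1.5q_X = 16.5 and q_X = 11.

11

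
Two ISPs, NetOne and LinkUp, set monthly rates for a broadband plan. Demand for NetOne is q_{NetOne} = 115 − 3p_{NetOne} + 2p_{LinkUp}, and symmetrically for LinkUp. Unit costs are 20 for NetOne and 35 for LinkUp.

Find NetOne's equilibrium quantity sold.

NetOne's profit: π = (p_{NetOne} − 20)(115 − 3p_{NetOne} + 2p_{LinkUp}).
∂π/∂p_{NetOne} = 175 − 6p_{NetOne} + 2p_{LinkUp} = 0 ⇒ p_{NetOne} = 175/6 + (1/3)p_{LinkUp}.
Similarly p_{LinkUp} = 110/3 + (1/3)p_{NetOne}.
Solving the two reaction functions simultaneously: (1 − (1/3)(1/3))p_{NetOne} = 175/6 + (1/3)·(110/3), so (8/9)p_{NetOne} = 745/18 and p_{NetOne} = 46.5625.
Then p_{LinkUp} = 110/3 + (1/3)·46.5625 = 52.1875.
q_{NetOne} = 115 − 3·46.5625 + 2·52.1875 = 79.6875.

79.6875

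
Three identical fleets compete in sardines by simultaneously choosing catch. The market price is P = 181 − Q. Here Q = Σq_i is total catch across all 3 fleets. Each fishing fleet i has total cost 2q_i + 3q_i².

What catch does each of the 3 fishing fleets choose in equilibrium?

A representative fishing fleet's profit is π_i = q_i(181 − Q) − 2q_i − 3q_i², with Q = q_i + Σ_{j≠i} q_j.
First-order condition: 179 − 8q_i − Σ_{j≠i} q_j = 0.
With identical fishing fleets, set every q_j = q: then 179 − 8q − 2q = 0, i.e. q = 179/10 = 17.9.

17.9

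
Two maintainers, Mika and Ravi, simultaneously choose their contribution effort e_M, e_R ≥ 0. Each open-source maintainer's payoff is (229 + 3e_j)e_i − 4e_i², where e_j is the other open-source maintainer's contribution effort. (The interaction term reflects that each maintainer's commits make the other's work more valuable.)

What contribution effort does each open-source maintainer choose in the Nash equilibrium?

45.8

Mika's payoff is (229 + 3e_R)e_M − 4e_M².
∂π/∂e_M = 229 + 3e_R − 8e_M = 0, so e_M = 28.625 + 0.375e_R.
The game is symmetric, so in equilibrium e_R = e_M: the reaction function gives 0.625e_M = 28.625, hence e_M = 45.8.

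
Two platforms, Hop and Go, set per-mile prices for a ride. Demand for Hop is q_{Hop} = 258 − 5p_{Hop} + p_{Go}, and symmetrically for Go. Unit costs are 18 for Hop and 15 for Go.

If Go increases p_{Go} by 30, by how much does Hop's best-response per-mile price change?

3

Hop's profit: π = (p_{Hop} − 18)(258 − 5p_{Hop} + p_{Go}).
∂π/∂p_{Hop} = 348 − 10p_{Hop} + p_{Go} = 0 ⇒ p_{Hop} = 34.8 + 0.1p_{Go}.
The reaction-function slope is 0.1, so a 30-unit rise in p_{Go} moves p_{Hop} by 0.1 × 30 = 3. Hop's best response rises — the actions are strategic complements.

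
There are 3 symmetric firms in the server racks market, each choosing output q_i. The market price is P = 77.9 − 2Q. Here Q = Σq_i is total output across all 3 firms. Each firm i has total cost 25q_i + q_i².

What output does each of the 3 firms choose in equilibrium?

5.29

A representative firm's profit is π_i = q_i(77.9 − 2Q) − 25q_i − q_i², with Q = q_i + Σ_{j≠i} q_j.
First-order condition: 52.9 − 6q_i − 2Σ_{j≠i} q_j = 0.
With identical firms, set every q_j = q: then 52.9 − 6q − 4q = 0, i.e. q = 52.9/10 = 5.29.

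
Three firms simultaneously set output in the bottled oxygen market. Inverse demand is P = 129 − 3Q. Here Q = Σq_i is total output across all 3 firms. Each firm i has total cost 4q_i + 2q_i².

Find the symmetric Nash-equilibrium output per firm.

7.8125

A representative firm's profit is π_i = q_i(129 − 3Q) − 4q_i − 2q_i², with Q = q_i + Σ_{j≠i} q_j.
First-order condition: 125 − 10q_i − 3Σ_{j≠i} q_j = 0.
In a symmetric equilibrium every firm chooses the same q, so Σ_{j≠i} q_j = 2q. The condition becomes 125 − 16q = 0, giving q = 125/16 = 7.8125.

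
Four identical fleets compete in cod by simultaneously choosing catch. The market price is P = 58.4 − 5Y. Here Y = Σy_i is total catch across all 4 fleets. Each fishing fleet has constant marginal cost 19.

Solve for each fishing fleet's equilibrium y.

A representative fishing fleet's profit is π_i = y_i(58.4 − 5Y) − 19y_i, with Y = y_i + Σ_{j≠i} y_j.
First-order condition: 39.4 − 10y_i − 5Σ_{j≠i} y_j = 0.
Imposing symmetry (y_j = y for all j) turns Σ_{j≠i} y_j into 3y, so 39.4 = 25y and y = 1.576.

1.576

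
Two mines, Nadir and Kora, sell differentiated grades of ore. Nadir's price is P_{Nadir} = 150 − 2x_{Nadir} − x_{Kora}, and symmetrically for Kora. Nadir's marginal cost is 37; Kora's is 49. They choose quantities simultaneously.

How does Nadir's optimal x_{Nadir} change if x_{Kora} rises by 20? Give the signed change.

Mine Nadir's profit: π = x_{Nadir}(150 − 2x_{Nadir} − x_{Kora}) − 37x_{Nadir}.
∂π/∂x_{Nadir} = 113 − 4x_{Nadir} − x_{Kora} = 0 ⇒ x_{Nadir} = 28.25 − 0.25x_{Kora}.
The reaction-function slope is −0.25, so a 20-unit rise in x_{Kora} moves x_{Nadir} by −0.25 × 20 = −5. Nadir's best response falls — the actions are strategic substitutes.

-5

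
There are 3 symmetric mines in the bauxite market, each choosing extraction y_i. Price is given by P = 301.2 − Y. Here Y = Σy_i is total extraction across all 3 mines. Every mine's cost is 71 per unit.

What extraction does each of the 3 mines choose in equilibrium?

57.55

A representative mine's profit is π_i = y_i(301.2 − Y) − 71y_i, with Y = y_i + Σ_{j≠i} y_j.
First-order condition: 230.2 − 2y_i − Σ_{j≠i} y_j = 0.
Imposing symmetry (y_j = y for all j) turns Σ_{j≠i} y_j into 2y, so 230.2 = 4y and y = 57.55.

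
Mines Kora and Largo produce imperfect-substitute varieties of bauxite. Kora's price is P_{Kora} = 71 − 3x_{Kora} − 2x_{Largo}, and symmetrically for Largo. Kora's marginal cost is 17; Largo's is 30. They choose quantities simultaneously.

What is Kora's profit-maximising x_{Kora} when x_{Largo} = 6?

Mine Kora's profit: π = x_{Kora}(71 − 3x_{Kora} − 2x_{Largo}) − 17x_{Kora}.
∂π/∂x_{Kora} = 54 − 6x_{Kora} − 2x_{Largo} = 0 ⇒ x_{Kora} = 9 − (1/3)x_{Largo}.
At x_{Largo} = 6: x_{Kora} = 9 − (1/3)·6 = 7.

7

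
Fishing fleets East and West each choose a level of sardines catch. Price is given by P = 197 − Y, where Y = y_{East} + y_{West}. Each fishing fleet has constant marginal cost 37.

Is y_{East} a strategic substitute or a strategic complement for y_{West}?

strategic substitutes

Fishing fleet East's profit: π = y_{East}(197 − (y_{East} + y_{West})) − 37y_{East}.
∂π/∂y_{East} = 160 − 2y_{East} − y_{West} = 0, so y_{East} = 80 − 0.5y_{West}.
The best-response slope dy_{East}/dy_{West} = −0.5 < 0: the reaction function is downward-sloping, so the choices are strategic substitutes.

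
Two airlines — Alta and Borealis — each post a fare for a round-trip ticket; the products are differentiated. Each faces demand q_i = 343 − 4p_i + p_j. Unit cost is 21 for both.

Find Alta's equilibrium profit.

Alta's profit: π = (p_{Alta} − 21)(343 − 4p_{Alta} + p_{Borealis}).
∂π/∂p_{Alta} = 427 − 8p_{Alta} + p_{Borealis} = 0 ⇒ p_{Alta} = 53.375 + 0.125p_{Borealis}.
The game is symmetric, so in equilibrium p_{Borealis} = p_{Alta}: the reaction function gives 0.875p_{Alta} = 53.375, hence p_{Alta} = 61.
q_{Alta} = 343 − 4·61 + 61 = 160.
Profit = (61 − 21)·160 = 6400.

6400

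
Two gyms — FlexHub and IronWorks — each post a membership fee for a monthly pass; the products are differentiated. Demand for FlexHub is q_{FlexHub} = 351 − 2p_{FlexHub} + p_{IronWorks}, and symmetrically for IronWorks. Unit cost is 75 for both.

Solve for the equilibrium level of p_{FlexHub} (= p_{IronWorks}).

FlexHub's profit: π = (p_{FlexHub} − 75)(351 − 2p_{FlexHub} + p_{IronWorks}).
∂π/∂p_{FlexHub} = 501 − 4p_{FlexHub} + p_{IronWorks} = 0 ⇒ p_{FlexHub} = 125.25 + 0.25p_{IronWorks}.
By symmetry p_{IronWorks} = p_{FlexHub}; substituting into the reaction function, 0.75p_{FlexHub} = 125.25 and p_{FlexHub} = 167.

167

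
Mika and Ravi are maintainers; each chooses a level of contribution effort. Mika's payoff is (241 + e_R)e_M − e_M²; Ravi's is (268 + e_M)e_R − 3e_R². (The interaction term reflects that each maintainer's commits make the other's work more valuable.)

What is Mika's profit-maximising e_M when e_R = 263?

252

Expanding Mika's payoff: 241e_M + e_Re_M − e_M².
∂π/∂e_M = 241 + e_R − 2e_M = 0, so e_M = 120.5 + 0.5e_R.
At e_R = 263: e_M = 120.5 + 0.5·263 = 252.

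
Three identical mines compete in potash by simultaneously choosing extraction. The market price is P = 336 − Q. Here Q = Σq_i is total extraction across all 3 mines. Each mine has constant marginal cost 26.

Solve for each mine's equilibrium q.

A representative mine's profit is π_i = q_i(336 − Q) − 26q_i, with Q = q_i + Σ_{j≠i} q_j.
First-order condition: 310 − 2q_i − Σ_{j≠i} q_j = 0.
Imposing symmetry (q_j = q for all j) turns Σ_{j≠i} q_j into 2q, so 310 = 4q and q = 77.5.

77.5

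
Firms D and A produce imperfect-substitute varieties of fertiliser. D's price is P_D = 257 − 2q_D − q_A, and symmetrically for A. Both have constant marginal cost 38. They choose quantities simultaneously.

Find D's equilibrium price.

Firm D's profit: π = q_D(257 − 2q_D − q_A) − 38q_D.
∂π/∂q_D = 219 − 4q_D − q_A = 0 ⇒ q_D = 54.75 − 0.25q_A.
By symmetry q_A = q_D; substituting into the reaction function, 1.25q_D = 54.75 and q_D = 43.8.
P_D = 257 − 2·43.8 − 43.8 = 125.6.

125.6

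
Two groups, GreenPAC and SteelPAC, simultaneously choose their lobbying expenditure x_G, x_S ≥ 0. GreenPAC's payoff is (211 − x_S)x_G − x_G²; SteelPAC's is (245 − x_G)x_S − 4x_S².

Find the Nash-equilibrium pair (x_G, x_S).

Expanding GreenPAC's payoff: 211x_G − x_Sx_G − x_G².
∂π/∂x_G = 211 − x_S − 2x_G = 0, so x_G = 105.5 − 0.5x_S.
Likewise for SteelPAC: x_S = 30.625 − 0.125x_G.
Plugging x_S into GreenPAC's best response: x_G = 105.5 − 0.5(30.625 − 0.125x_G) ⇒ 0.9375x_G = 90.1875, so x_G = 96.2.
Then x_S = 30.625 − 0.125·96.2 = 18.6.

96.2, 18.6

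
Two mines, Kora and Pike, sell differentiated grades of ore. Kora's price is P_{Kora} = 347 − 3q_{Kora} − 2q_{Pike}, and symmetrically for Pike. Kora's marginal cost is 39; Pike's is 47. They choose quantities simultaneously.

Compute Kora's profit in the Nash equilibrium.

Mine Kora's profit: π = q_{Kora}(347 − 3q_{Kora} − 2q_{Pike}) − 39q_{Kora}.
∂π/∂q_{Kora} = 308 − 6q_{Kora} − 2q_{Pike} = 0 ⇒ q_{Kora} = 154/3 − (1/3)q_{Pike}.
Similarly q_{Pike} = 50 − (1/3)q_{Kora}.
Substituting the second reaction function into the first: q_{Kora} = 154/3 − (1/3)(50 − (1/3)q_{Kora}), which gives (8/9)q_{Kora} = 104/3 ⇒ q_{Kora} = 39.
Then q_{Pike} = 50 − (1/3)·39 = 37.
P_{Kora} = 347 − 3·39 − 2·37 = 156.
Profit = (156 − 39)·39 = 4563.

4563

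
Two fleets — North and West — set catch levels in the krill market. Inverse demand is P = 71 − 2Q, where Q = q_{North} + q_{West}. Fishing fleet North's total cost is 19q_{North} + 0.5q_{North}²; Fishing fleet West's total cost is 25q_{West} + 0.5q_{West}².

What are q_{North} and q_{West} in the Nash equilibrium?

Fishing fleet North's profit: π = q_{North}(71 − 2(q_{North} + q_{West})) − 19q_{North} − 0.5q_{North}².
∂π/∂q_{North} = 52 − 5q_{North} − 2q_{West} = 0, so q_{North} = 10.4 − 0.4q_{West}.
By the same steps for West: q_{West} = 9.2 − 0.4q_{North}.
Plugging q_{West} into North's best response: q_{North} = 10.4 − 0.4(9.2 − 0.4q_{North}) ⇒ 0.84q_{North} = 6.72, so q_{North} = 8.
Then q_{West} = 9.2 − 0.4·8 = 6.

8, 6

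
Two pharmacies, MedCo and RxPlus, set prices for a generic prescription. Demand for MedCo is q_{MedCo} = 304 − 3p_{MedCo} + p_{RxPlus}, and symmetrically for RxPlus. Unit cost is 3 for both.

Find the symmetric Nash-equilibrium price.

MedCo's profit: π = (p_{MedCo} − 3)(304 − 3p_{MedCo} + p_{RxPlus}).
∂π/∂p_{MedCo} = 313 − 6p_{MedCo} + p_{RxPlus} = 0 ⇒ p_{MedCo} = 313/6 + (1/6)p_{RxPlus}.
The game is symmetric, so in equilibrium p_{RxPlus} = p_{MedCo}: the reaction function gives (5/6)p_{MedCo} = 313/6, hence p_{MedCo} = 62.6.

62.6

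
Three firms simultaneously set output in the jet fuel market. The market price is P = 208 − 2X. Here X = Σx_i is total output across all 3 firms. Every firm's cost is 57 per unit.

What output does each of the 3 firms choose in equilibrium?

A representative firm's profit is π_i = x_i(208 − 2X) − 57x_i, with X = x_i + Σ_{j≠i} x_j.
First-order condition: 151 − 4x_i − 2Σ_{j≠i} x_j = 0.
Imposing symmetry (x_j = x for all j) turns Σ_{j≠i} x_j into 2x, so 151 = 8x and x = 18.875.

18.875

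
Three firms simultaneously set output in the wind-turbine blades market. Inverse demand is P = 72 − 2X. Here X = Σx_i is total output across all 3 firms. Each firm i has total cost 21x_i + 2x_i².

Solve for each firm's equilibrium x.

A representative firm's profit is π_i = x_i(72 − 2X) − 21x_i − 2x_i², with X = x_i + Σ_{j≠i} x_j.
First-order condition: 51 − 8x_i − 2Σ_{j≠i} x_j = 0.
With identical firms, set every x_j = x: then 51 − 8x − 4x = 0, i.e. x = 51/12 = 4.25.

4.25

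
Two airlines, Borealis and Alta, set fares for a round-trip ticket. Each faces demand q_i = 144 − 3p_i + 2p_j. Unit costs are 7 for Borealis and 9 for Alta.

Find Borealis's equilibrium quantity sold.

103.875

Borealis's profit: π = (p_{Borealis} − 7)(144 − 3p_{Borealis} + 2p_{Alta}).
∂π/∂p_{Borealis} = 165 − 6p_{Borealis} + 2p_{Alta} = 0 ⇒ p_{Borealis} = 27.5 + (1/3)p_{Alta}.
Similarly p_{Alta} = 28.5 + (1/3)p_{Borealis}.
Plugging p_{Alta} into Borealis's best response: p_{Borealis} = 27.5 + (1/3)(28.5 + (1/3)p_{Borealis}) ⇒ (8/9)p_{Borealis} = 37, so p_{Borealis} = 41.625.
Then p_{Alta} = 28.5 + (1/3)·41.625 = 42.375.
q_{Borealis} = 144 − 3·41.625 + 2·42.375 = 103.875.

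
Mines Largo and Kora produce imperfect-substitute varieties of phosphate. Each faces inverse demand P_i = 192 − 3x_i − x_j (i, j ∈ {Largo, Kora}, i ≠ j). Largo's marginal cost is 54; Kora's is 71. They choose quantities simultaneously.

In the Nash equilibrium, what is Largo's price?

Mine Largo's profit: π = x_{Largo}(192 − 3x_{Largo} − x_{Kora}) − 54x_{Largo}.
∂π/∂x_{Largo} = 138 − 6x_{Largo} − x_{Kora} = 0 ⇒ x_{Largo} = 23 − (1/6)x_{Kora}.
Similarly x_{Kora} = 121/6 − (1/6)x_{Largo}.
Plugging x_{Kora} into Largo's best response: x_{Largo} = 23 − (1/6)(121/6 − (1/6)x_{Largo}) ⇒ (35/36)x_{Largo} = 707/36, so x_{Largo} = 20.2.
Then x_{Kora} = 121/6 − (1/6)·20.2 = 16.8.
P_{Largo} = 192 − 3·20.2 − 16.8 = 114.6.

114.6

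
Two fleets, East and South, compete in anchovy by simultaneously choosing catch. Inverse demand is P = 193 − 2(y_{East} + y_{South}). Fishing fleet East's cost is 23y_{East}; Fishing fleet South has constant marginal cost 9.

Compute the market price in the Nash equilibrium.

Fishing fleet East's profit: π = y_{East}(193 − 2(y_{East} + y_{South})) − 23y_{East}.
∂π/∂y_{East} = 170 − 4y_{East} − 2y_{South} = 0, so y_{East} = 42.5 − 0.5y_{South}.
By the same steps for South: y_{South} = 46 − 0.5y_{East}.
Substituting the second reaction function into the first: y_{East} = 42.5 − 0.5(46 − 0.5y_{East}), which gives 0.75y_{East} = 19.5 ⇒ y_{East} = 26.
Then y_{South} = 46 − 0.5·26 = 33.
Equilibrium price: P = 193 − 2·59 = 75.

75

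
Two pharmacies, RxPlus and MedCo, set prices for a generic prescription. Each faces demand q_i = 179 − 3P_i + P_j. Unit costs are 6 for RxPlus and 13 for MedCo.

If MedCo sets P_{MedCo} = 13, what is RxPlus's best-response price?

RxPlus's profit: π = (P_{RxPlus} − 6)(179 − 3P_{RxPlus} + P_{MedCo}).
∂π/∂P_{RxPlus} = 197 − 6P_{RxPlus} + P_{MedCo} = 0 ⇒ P_{RxPlus} = 197/6 + (1/6)P_{MedCo}.
At P_{MedCo} = 13: P_{RxPlus} = 197/6 + (1/6)·13 = 35.

35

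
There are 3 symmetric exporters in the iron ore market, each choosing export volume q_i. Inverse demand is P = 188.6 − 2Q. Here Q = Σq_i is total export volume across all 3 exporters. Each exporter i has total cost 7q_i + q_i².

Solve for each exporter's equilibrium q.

18.16

A representative exporter's profit is π_i = q_i(188.6 − 2Q) − 7q_i − q_i², with Q = q_i + Σ_{j≠i} q_j.
First-order condition: 181.6 − 6q_i − 2Σ_{j≠i} q_j = 0.
Imposing symmetry (q_j = q for all j) turns Σ_{j≠i} q_j into 2q, so 181.6 = 10q and q = 18.16.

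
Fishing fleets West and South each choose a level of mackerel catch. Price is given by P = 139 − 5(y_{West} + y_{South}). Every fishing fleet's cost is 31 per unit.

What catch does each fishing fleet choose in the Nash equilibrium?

7.2

Fishing fleet West's profit: π = y_{West}(139 − 5(y_{West} + y_{South})) − 31y_{West}.
∂π/∂y_{West} = 108 − 10y_{West} − 5y_{South} = 0, so y_{West} = 10.8 − 0.5y_{South}.
Setting y_{West} = y_{South} in the reaction function: y_{West} = 10.8 − 0.5y_{West}, so y_{West} = 10.8 / 1.5 = 7.2.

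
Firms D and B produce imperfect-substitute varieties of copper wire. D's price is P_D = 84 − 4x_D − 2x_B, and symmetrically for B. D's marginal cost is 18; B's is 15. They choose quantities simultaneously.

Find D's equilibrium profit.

169

Firm D's profit: π = x_D(84 − 4x_D − 2x_B) − 18x_D.
∂π/∂x_D = 66 − 8x_D − 2x_B = 0 ⇒ x_D = 8.25 − 0.25x_B.
Similarly x_B = 8.625 − 0.25x_D.
Solving the two reaction functions simultaneously: (1 − (−0.25)(−0.25))x_D = 8.25 − 0.25·8.625, so 0.9375x_D = 195/32 and x_D = 6.5.
Then x_B = 8.625 − 0.25·6.5 = 7.
P_D = 84 − 4·6.5 − 2·7 = 44.
Profit = (44 − 18)·6.5 = 169.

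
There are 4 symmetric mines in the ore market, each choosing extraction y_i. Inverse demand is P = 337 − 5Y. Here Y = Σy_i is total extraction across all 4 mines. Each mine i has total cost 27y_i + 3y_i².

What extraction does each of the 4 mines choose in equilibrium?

A representative mine's profit is π_i = y_i(337 − 5Y) − 27y_i − 3y_i², with Y = y_i + Σ_{j≠i} y_j.
First-order condition: 310 − 16y_i − 5Σ_{j≠i} y_j = 0.
Imposing symmetry (y_j = y for all j) turns Σ_{j≠i} y_j into 3y, so 310 = 31y and y = 10.

10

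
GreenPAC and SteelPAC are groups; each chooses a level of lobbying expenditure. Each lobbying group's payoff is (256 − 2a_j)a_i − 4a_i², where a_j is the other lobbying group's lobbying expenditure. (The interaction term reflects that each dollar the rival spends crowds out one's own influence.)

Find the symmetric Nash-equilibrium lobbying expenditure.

25.6

GreenPAC's payoff is (256 − 2a_S)a_G − 4a_G².
∂π/∂a_G = 256 − 2a_S − 8a_G = 0, so a_G = 32 − 0.25a_S.
The game is symmetric, so in equilibrium a_S = a_G: the reaction function gives 1.25a_G = 32, hence a_G = 25.6.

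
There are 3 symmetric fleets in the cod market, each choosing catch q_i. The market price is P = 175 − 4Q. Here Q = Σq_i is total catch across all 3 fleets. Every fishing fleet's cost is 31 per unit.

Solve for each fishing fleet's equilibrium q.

9

A representative fishing fleet's profit is π_i = q_i(175 − 4Q) − 31q_i, with Q = q_i + Σ_{j≠i} q_j.
First-order condition: 144 − 8q_i − 4Σ_{j≠i} q_j = 0.
In a symmetric equilibrium every fishing fleet chooses the same q, so Σ_{j≠i} q_j = 2q. The condition becomes 144 − 16q = 0, giving q = 144/16 = 9.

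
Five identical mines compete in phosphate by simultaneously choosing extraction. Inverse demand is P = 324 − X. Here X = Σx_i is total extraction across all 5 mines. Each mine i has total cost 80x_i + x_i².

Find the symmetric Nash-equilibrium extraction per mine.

A representative mine's profit is π_i = x_i(324 − X) − 80x_i − x_i², with X = x_i + Σ_{j≠i} x_j.
First-order condition: 244 − 4x_i − Σ_{j≠i} x_j = 0.
Imposing symmetry (x_j = x for all j) turns Σ_{j≠i} x_j into 4x, so 244 = 8x and x = 30.5.

30.5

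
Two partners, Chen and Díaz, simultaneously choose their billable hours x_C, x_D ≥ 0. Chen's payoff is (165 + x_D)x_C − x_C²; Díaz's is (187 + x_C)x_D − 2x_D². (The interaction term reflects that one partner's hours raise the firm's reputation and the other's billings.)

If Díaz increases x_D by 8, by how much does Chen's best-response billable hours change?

Expanding Chen's payoff: 165x_C + x_Dx_C − x_C².
∂π/∂x_C = 165 + x_D − 2x_C = 0, so x_C = 82.5 + 0.5x_D.
The reaction-function slope is 0.5, so an 8-unit rise in x_D moves x_C by 0.5 × 8 = 4. Chen's best response rises — the actions are strategic complements.

4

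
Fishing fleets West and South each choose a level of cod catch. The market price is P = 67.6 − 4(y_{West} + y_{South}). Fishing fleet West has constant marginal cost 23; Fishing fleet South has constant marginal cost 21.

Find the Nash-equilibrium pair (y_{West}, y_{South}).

Fishing fleet West's profit: π = y_{West}(67.6 − 4(y_{West} + y_{South})) − 23y_{West}.
∂π/∂y_{West} = 44.6 − 8y_{West} − 4y_{South} = 0, so y_{West} = 5.575 − 0.5y_{South}.
By the same steps for South: y_{South} = 5.825 − 0.5y_{West}.
Solving the two reaction functions simultaneously: (1 − (−0.5)(−0.5))y_{West} = 5.575 − 0.5·5.825, so 0.75y_{West} = 2.6625 and y_{West} = 3.55.
Then y_{South} = 5.825 − 0.5·3.55 = 4.05.

3.55, 4.05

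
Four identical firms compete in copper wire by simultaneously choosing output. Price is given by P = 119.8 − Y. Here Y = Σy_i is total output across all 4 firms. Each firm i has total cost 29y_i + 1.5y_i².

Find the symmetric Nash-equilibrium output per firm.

A representative firm's profit is π_i = y_i(119.8 − Y) − 29y_i − 1.5y_i², with Y = y_i + Σ_{j≠i} y_j.
First-order condition: 90.8 − 5y_i − Σ_{j≠i} y_j = 0.
Imposing symmetry (y_j = y for all j) turns Σ_{j≠i} y_j into 3y, so 90.8 = 8y and y = 11.35.

11.35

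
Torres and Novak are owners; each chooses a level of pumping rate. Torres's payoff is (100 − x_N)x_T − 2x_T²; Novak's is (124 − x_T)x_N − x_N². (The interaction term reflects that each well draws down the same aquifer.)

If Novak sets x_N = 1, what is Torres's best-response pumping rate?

24.75

Expanding Torres's payoff: 100x_T − x_Nx_T − 2x_T².
∂π/∂x_T = 100 − x_N − 4x_T = 0, so x_T = 25 − 0.25x_N.
At x_N = 1: x_T = 25 − 0.25·1 = 24.75.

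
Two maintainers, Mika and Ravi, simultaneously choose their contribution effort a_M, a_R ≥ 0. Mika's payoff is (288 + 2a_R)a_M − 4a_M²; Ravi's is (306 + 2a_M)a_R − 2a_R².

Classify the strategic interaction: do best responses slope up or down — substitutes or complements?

strategic complements

Expanding Mika's payoff: 288a_M + 2a_Ra_M − 4a_M².
∂π/∂a_M = 288 + 2a_R − 8a_M = 0, so a_M = 36 + 0.25a_R.
The best-response slope da_M/da_R = 0.25 > 0: the reaction function is upward-sloping, so the choices are strategic complements.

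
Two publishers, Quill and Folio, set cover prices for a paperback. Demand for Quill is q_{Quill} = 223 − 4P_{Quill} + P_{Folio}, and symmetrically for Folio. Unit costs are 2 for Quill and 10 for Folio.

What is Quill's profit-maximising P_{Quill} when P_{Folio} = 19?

31.25

Quill's profit: π = (P_{Quill} − 2)(223 − 4P_{Quill} + P_{Folio}).
∂π/∂P_{Quill} = 231 − 8P_{Quill} + P_{Folio} = 0 ⇒ P_{Quill} = 28.875 + 0.125P_{Folio}.
At P_{Folio} = 19: P_{Quill} = 28.875 + 0.125·19 = 31.25.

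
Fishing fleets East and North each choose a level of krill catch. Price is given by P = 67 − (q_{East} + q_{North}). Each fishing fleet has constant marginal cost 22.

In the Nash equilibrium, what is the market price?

37

Fishing fleet East's profit: π = q_{East}(67 − (q_{East} + q_{North})) − 22q_{East}.
∂π/∂q_{East} = 45 − 2q_{East} − q_{North} = 0, so q_{East} = 22.5 − 0.5q_{North}.
The game is symmetric, so in equilibrium q_{North} = q_{East}: the reaction function gives 1.5q_{East} = 22.5, hence q_{East} = 15.
Equilibrium price: P = 67 − 30 = 37.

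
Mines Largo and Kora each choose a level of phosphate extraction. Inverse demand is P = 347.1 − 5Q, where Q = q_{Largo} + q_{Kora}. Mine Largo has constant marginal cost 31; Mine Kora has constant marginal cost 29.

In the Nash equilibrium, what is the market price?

135.7

Mine Largo's profit: π = q_{Largo}(347.1 − 5(q_{Largo} + q_{Kora})) − 31q_{Largo}.
∂π/∂q_{Largo} = 316.1 − 10q_{Largo} − 5q_{Kora} = 0, so q_{Largo} = 31.61 − 0.5q_{Kora}.
By the same steps for Kora: q_{Kora} = 31.81 − 0.5q_{Largo}.
Substituting the second reaction function into the first: q_{Largo} = 31.61 − 0.5(31.81 − 0.5q_{Largo}), which gives 0.75q_{Largo} = 15.705 ⇒ q_{Largo} = 20.94.
Then q_{Kora} = 31.81 − 0.5·20.94 = 21.34.
Equilibrium price: P = 347.1 − 5·42.28 = 135.7.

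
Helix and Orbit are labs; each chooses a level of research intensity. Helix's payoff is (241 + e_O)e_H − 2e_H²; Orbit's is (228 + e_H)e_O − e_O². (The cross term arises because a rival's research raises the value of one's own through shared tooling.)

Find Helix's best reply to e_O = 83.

Expanding Helix's payoff: 241e_H + e_Oe_H − 2e_H².
∂π/∂e_H = 241 + e_O − 4e_H = 0, so e_H = 60.25 + 0.25e_O.
At e_O = 83: e_H = 60.25 + 0.25·83 = 81.

81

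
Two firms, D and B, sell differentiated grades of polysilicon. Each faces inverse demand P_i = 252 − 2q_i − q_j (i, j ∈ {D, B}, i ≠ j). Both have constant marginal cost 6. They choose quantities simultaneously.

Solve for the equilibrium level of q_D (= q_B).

Firm D's profit: π = q_D(252 − 2q_D − q_B) − 6q_D.
∂π/∂q_D = 246 − 4q_D − q_B = 0 ⇒ q_D = 61.5 − 0.25q_B.
The game is symmetric, so in equilibrium q_B = q_D: the reaction function gives 1.25q_D = 61.5, hence q_D = 49.2.

49.2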